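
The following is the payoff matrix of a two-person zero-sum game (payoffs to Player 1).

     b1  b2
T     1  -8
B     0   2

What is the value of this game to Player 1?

Row minima: T → -8, B → 0; maximin = 0.
Column maxima: b1 → 1, b2 → 2; minimax = 1.
0 ≠ 1, so there is no saddle point; optimal play is mixed.
Let Player 1 play T with probability p. Expected payoff against b1: 1p + 0(1−p) = p; against b2: (-8)p + 2(1−p) = −10p + 2.
Setting these equal: p = −10p + 2 ⇒ 11p = 2 ⇒ p = 2/11, and the value is (1)·(2/11) = 2/11.
For Player 2: with q = P(b1), equating T's and B's payoffs gives 9q − 8 = −2q + 2 ⇒ q = 10/11.

2/11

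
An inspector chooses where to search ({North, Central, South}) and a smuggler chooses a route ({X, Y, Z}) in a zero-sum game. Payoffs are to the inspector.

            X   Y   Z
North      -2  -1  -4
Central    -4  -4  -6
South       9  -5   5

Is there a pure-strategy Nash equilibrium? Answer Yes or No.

Row minima: North → -4, Central → -6, South → -5; maximin = -4.
Column maxima: X → 9, Y → -1, Z → 5; minimax = -1.
-4 ≠ -1, so no pure-strategy equilibrium exists.

No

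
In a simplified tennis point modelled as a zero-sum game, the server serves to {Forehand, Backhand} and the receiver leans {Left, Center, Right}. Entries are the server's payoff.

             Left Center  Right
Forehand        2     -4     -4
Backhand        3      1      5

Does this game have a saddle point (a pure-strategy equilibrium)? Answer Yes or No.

Row minima: Forehand → -4, Backhand → 1; maximin = 1.
Column maxima: Left → 3, Center → 1, Right → 5; minimax = 1.
maximin = minimax = 1, so a saddle point exists.

Yes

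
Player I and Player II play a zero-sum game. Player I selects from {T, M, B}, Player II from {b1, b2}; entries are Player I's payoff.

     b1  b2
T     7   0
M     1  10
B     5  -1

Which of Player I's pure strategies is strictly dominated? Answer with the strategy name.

B

T gives a strictly higher payoff than B against every column: 7 > 5, 0 > -1.
So B is strictly dominated and Player I never plays it.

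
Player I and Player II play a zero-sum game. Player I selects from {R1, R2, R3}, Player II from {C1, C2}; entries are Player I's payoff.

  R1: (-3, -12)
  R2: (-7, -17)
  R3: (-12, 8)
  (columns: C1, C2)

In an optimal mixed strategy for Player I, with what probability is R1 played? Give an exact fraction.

Row minima: R1 → -12, R2 → -17, R3 → -12; maximin = -12.
Column maxima: C1 → -3, C2 → 8; minimax = -3.
-12 ≠ -3, so there is no saddle point; optimal play is mixed.
R2 is strictly dominated by R1, so Player I never plays it.
On the remaining 2×2 (R1, R3 vs C1, C2):
Let Player I play R1 with probability p. Expected payoff against C1: (-3)p + (-12)(1−p) = 9p − 12; against C2: (-12)p + 8(1−p) = −20p + 8.
Setting these equal: 9p − 12 = −20p + 8 ⇒ 29p = 20 ⇒ p = 20/29, and the value is (9)·(20/29) − 12 = -168/29.
For Player II: with q = P(C1), equating R1's and R3's payoffs gives 9q − 12 = −20q + 8 ⇒ q = 20/29.

20/29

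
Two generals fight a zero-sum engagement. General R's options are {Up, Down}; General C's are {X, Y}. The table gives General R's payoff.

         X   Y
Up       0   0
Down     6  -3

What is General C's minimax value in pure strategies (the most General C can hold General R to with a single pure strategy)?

0

Column maxima: X → 6, Y → 0.
The smallest of these is 0.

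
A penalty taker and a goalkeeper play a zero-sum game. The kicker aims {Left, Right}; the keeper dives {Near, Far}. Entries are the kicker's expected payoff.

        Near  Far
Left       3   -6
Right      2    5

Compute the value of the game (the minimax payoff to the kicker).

9/4

Row minima: Left → -6, Right → 2; maximin = 2.
Column maxima: Near → 3, Far → 5; minimax = 3.
2 ≠ 3, so there is no saddle point; optimal play is mixed.
Let the kicker play Left with probability p. Expected payoff against Near: 3p + 2(1−p) = p + 2; against Far: (-6)p + 5(1−p) = −11p + 5.
Setting these equal: p + 2 = −11p + 5 ⇒ 12p = 3 ⇒ p = 1/4, and the value is (1)·(1/4) + 2 = 9/4.
For the keeper: with q = P(Near), equating Left's and Right's payoffs gives 9q − 6 = −3q + 5 ⇒ q = 11/12.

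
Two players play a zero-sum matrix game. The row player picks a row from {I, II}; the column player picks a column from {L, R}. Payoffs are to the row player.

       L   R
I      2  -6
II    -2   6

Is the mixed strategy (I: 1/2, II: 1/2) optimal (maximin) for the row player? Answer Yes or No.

Against L this mix gives (1/2)·2 + (1/2)·(-2) = 0.
Against R this mix gives (1/2)·(-6) + (1/2)·6 = 0.
All of the column player's active replies (L, R) yield 0, and no column does worse for the row player. The mix makes the column player indifferent and guarantees 0, so it is optimal.

Yes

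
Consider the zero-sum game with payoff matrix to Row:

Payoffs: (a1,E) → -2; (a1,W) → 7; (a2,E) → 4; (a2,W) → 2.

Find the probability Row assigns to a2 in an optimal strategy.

Row minima: a1 → -2, a2 → 2; maximin = 2.
Column maxima: E → 4, W → 7; minimax = 4.
2 ≠ 4, so there is no saddle point; optimal play is mixed.
Let Row play a1 with probability p. Expected payoff against E: (-2)p + 4(1−p) = −6p + 4; against W: 7p + 2(1−p) = 5p + 2.
Setting these equal: −6p + 4 = 5p + 2 ⇒ −11p = -2 ⇒ p = 2/11, and the value is (-6)·(2/11) + 4 = 32/11.
For Column: with q = P(E), equating a1's and a2's payoffs gives −9q + 7 = 2q + 2 ⇒ q = 5/11.

9/11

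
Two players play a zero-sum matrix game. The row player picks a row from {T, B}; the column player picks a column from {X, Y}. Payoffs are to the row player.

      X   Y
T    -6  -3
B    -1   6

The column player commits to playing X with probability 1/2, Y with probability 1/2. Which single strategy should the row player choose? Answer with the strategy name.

Expected payoff of T: (1/2)·(-6) + (1/2)·(-3) = -9/2.
Expected payoff of B: (1/2)·(-1) + (1/2)·6 = 5/2.
The largest is 5/2, so the row player's best response is B.

B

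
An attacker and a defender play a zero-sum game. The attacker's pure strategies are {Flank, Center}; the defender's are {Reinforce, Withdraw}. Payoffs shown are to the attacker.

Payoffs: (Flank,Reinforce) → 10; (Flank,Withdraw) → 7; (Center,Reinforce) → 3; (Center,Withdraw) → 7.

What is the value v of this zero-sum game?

7

Row minima: Flank → 7, Center → 3; maximin = 7.
Column maxima: Reinforce → 10, Withdraw → 7; minimax = 7.
Since maximin = minimax = 7, there is a saddle point and the value is 7.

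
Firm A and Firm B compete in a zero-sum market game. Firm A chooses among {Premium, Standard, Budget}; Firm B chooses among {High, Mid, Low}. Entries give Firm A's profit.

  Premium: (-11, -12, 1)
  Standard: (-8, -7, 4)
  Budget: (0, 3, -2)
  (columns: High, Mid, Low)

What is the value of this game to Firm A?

-8/7

Row minima: Premium → -12, Standard → -8, Budget → -2; maximin = -2.
Column maxima: High → 0, Mid → 3, Low → 4; minimax = 0.
-2 ≠ 0, so there is no saddle point; optimal play is mixed.
Premium is strictly dominated by Standard, so Firm A never plays it.
With Premium eliminated, Mid is strictly dominated by High (it gives Firm A strictly more in every remaining row), so Firm B never plays it.
On the remaining 2×2 (Standard, Budget vs High, Low):
Let Firm A play Standard with probability p. Expected payoff against High: (-8)p + 0(1−p) = −8p; against Low: 4p + (-2)(1−p) = 6p − 2.
Setting these equal: −8p = 6p − 2 ⇒ −14p = -2 ⇒ p = 1/7, and the value is (-8)·(1/7) = -8/7.
For Firm B: with q = P(High), equating Standard's and Budget's payoffs gives −12q + 4 = 2q − 2 ⇒ q = 3/7.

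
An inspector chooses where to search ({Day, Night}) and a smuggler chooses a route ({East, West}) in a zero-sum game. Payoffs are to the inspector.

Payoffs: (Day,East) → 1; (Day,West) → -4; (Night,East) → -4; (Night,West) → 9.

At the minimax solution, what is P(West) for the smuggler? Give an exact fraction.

Row minima: Day → -4, Night → -4; maximin = -4.
Column maxima: East → 1, West → 9; minimax = 1.
-4 ≠ 1, so there is no saddle point; optimal play is mixed.
Let the inspector play Day with probability p. Expected payoff against East: 1p + (-4)(1−p) = 5p − 4; against West: (-4)p + 9(1−p) = −13p + 9.
Setting these equal: 5p − 4 = −13p + 9 ⇒ 18p = 13 ⇒ p = 13/18, and the value is (5)·(13/18) − 4 = -7/18.
For the smuggler: with q = P(East), equating Day's and Night's payoffs gives 5q − 4 = −13q + 9 ⇒ q = 13/18.

5/18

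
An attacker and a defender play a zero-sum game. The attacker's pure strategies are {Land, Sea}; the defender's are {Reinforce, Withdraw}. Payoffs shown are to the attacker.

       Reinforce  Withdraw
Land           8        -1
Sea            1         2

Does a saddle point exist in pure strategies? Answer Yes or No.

No

Row minima: Land → -1, Sea → 1; maximin = 1.
Column maxima: Reinforce → 8, Withdraw → 2; minimax = 2.
1 ≠ 2, so no pure-strategy equilibrium exists.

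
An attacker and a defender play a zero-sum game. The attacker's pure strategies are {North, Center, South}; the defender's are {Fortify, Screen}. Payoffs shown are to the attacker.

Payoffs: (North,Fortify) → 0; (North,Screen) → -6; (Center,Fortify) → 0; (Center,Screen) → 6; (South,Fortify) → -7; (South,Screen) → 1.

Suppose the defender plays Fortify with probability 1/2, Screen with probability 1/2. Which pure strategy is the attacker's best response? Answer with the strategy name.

Center

Expected payoff of North: (1/2)·0 + (1/2)·(-6) = -3.
Expected payoff of Center: (1/2)·0 + (1/2)·6 = 3.
Expected payoff of South: (1/2)·(-7) + (1/2)·1 = -3.
The largest is 3, so the attacker's best response is Center.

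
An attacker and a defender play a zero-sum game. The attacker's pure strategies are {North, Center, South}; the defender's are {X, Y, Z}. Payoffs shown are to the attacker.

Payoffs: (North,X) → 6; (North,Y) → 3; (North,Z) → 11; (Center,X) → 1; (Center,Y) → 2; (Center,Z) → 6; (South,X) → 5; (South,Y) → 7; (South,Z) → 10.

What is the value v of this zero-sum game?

Row minima: North → 3, Center → 1, South → 5; maximin = 5.
Column maxima: X → 6, Y → 7, Z → 11; minimax = 6.
5 ≠ 6, so there is no saddle point; optimal play is mixed.
Center is strictly dominated by North, so the attacker never plays it.
Z is strictly dominated by X (it gives the attacker strictly more in every row), so the defender never plays it.
On the remaining 2×2 (North, South vs X, Y):
Let the attacker play North with probability p. Expected payoff against X: 6p + 5(1−p) = p + 5; against Y: 3p + 7(1−p) = −4p + 7.
Setting these equal: p + 5 = −4p + 7 ⇒ 5p = 2 ⇒ p = 2/5, and the value is (1)·(2/5) + 5 = 27/5.
For the defender: with q = P(X), equating North's and South's payoffs gives 3q + 3 = −2q + 7 ⇒ q = 4/5.

27/5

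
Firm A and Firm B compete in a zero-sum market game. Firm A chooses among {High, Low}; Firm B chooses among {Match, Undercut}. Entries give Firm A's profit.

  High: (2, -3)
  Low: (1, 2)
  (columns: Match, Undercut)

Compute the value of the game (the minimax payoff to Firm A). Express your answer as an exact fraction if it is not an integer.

7/6

Row minima: High → -3, Low → 1; maximin = 1.
Column maxima: Match → 2, Undercut → 2; minimax = 2.
1 ≠ 2, so there is no saddle point; optimal play is mixed.
Let Firm A play High with probability p. Expected payoff against Match: 2p + 1(1−p) = p + 1; against Undercut: (-3)p + 2(1−p) = −5p + 2.
Setting these equal: p + 1 = −5p + 2 ⇒ 6p = 1 ⇒ p = 1/6, and the value is (1)·(1/6) + 1 = 7/6.
For Firm B: with q = P(Match), equating High's and Low's payoffs gives 5q − 3 = −q + 2 ⇒ q = 5/6.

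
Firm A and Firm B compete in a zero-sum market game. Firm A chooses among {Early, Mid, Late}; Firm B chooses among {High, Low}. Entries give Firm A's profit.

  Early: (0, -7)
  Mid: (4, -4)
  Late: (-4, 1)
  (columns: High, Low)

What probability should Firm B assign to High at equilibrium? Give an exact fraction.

5/13

Row minima: Early → -7, Mid → -4, Late → -4; maximin = -4.
Column maxima: High → 4, Low → 1; minimax = 1.
-4 ≠ 1, so there is no saddle point; optimal play is mixed.
Early is strictly dominated by Mid, so Firm A never plays it.
On the remaining 2×2 (Mid, Late vs High, Low):
Let Firm A play Mid with probability p. Expected payoff against High: 4p + (-4)(1−p) = 8p − 4; against Low: (-4)p + 1(1−p) = −5p + 1.
Setting these equal: 8p − 4 = −5p + 1 ⇒ 13p = 5 ⇒ p = 5/13, and the value is (8)·(5/13) − 4 = -12/13.
For Firm B: with q = P(High), equating Mid's and Late's payoffs gives 8q − 4 = −5q + 1 ⇒ q = 5/13.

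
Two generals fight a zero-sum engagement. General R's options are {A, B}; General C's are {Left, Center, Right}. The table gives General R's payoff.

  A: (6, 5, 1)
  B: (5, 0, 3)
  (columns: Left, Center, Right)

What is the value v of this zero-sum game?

15/7

Row minima: A → 1, B → 0; maximin = 1.
Column maxima: Left → 6, Center → 5, Right → 3; minimax = 3.
1 ≠ 3, so there is no saddle point; optimal play is mixed.
Left is strictly dominated by Center (it gives General R strictly more in every row), so General C never plays it.
On the remaining 2×2 (A, B vs Center, Right):
Let General R play A with probability p. Expected payoff against Center: 5p + 0(1−p) = 5p; against Right: 1p + 3(1−p) = −2p + 3.
Setting these equal: 5p = −2p + 3 ⇒ 7p = 3 ⇒ p = 3/7, and the value is (5)·(3/7) = 15/7.
For General C: with q = P(Center), equating A's and B's payoffs gives 4q + 1 = −3q + 3 ⇒ q = 2/7.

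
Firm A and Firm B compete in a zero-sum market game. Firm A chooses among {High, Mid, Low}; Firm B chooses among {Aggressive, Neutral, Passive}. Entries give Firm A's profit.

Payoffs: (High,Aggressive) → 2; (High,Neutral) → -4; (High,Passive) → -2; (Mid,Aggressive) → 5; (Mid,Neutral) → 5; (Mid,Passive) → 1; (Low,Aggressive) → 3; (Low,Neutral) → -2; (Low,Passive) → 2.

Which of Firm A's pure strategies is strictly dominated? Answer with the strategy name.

High

Mid gives a strictly higher payoff than High against every column: 5 > 2, 5 > -4, 1 > -2.
So High is strictly dominated and Firm A never plays it.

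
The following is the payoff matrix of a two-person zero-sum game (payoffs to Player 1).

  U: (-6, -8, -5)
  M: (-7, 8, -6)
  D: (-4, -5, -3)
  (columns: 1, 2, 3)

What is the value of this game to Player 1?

Row minima: U → -8, M → -7, D → -5; maximin = -5.
Column maxima: 1 → -4, 2 → 8, 3 → -3; minimax = -4.
-5 ≠ -4, so there is no saddle point; optimal play is mixed.
U is strictly dominated by D, so Player 1 never plays it.
3 is strictly dominated by 1 (it gives Player 1 strictly more in every row), so Player 2 never plays it.
On the remaining 2×2 (M, D vs 1, 2):
Let Player 1 play M with probability p. Expected payoff against 1: (-7)p + (-4)(1−p) = −3p − 4; against 2: 8p + (-5)(1−p) = 13p − 5.
Setting these equal: −3p − 4 = 13p − 5 ⇒ −16p = -1 ⇒ p = 1/16, and the value is (-3)·(1/16) − 4 = -67/16.
For Player 2: with q = P(1), equating M's and D's payoffs gives −15q + 8 = q − 5 ⇒ q = 13/16.

-67/16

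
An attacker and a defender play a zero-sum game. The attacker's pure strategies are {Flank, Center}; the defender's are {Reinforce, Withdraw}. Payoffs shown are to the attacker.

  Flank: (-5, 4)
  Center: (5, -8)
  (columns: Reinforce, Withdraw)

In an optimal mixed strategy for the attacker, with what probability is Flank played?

Row minima: Flank → -5, Center → -8; maximin = -5.
Column maxima: Reinforce → 5, Withdraw → 4; minimax = 4.
-5 ≠ 4, so there is no saddle point; optimal play is mixed.
Let the attacker play Flank with probability p. Expected payoff against Reinforce: (-5)p + 5(1−p) = −10p + 5; against Withdraw: 4p + (-8)(1−p) = 12p − 8.
Setting these equal: −10p + 5 = 12p − 8 ⇒ −22p = -13 ⇒ p = 13/22, and the value is (-10)·(13/22) + 5 = -10/11.
For the defender: with q = P(Reinforce), equating Flank's and Center's payoffs gives −9q + 4 = 13q − 8 ⇒ q = 6/11.

13/22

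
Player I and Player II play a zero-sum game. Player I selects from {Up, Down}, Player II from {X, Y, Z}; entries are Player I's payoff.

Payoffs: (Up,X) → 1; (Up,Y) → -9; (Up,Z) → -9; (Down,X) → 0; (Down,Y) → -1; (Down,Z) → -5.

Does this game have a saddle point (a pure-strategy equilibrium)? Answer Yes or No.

Row minima: Up → -9, Down → -5; maximin = -5.
Column maxima: X → 1, Y → -1, Z → -5; minimax = -5.
maximin = minimax = -5, so a saddle point exists.

Yes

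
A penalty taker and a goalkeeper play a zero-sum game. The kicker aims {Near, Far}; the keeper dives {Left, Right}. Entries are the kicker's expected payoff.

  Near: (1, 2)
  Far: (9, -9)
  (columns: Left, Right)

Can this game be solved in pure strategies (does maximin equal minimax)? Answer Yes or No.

No

Row minima: Near → 1, Far → -9; maximin = 1.
Column maxima: Left → 9, Right → 2; minimax = 2.
1 ≠ 2, so no pure-strategy equilibrium exists.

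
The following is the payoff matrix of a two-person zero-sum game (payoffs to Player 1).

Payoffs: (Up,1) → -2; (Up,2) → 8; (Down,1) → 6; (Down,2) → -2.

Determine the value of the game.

Row minima: Up → -2, Down → -2; maximin = -2.
Column maxima: 1 → 6, 2 → 8; minimax = 6.
-2 ≠ 6, so there is no saddle point; optimal play is mixed.
Let Player 1 play Up with probability p. Expected payoff against 1: (-2)p + 6(1−p) = −8p + 6; against 2: 8p + (-2)(1−p) = 10p − 2.
Setting these equal: −8p + 6 = 10p − 2 ⇒ −18p = -8 ⇒ p = 4/9, and the value is (-8)·(4/9) + 6 = 22/9.
For Player 2: with q = P(1), equating Up's and Down's payoffs gives −10q + 8 = 8q − 2 ⇒ q = 5/9.

22/9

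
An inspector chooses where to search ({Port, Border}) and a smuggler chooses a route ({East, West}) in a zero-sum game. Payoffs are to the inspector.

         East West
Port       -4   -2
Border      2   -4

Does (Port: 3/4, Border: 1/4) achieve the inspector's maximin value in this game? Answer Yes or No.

Yes

Against East this mix gives (3/4)·(-4) + (1/4)·2 = -5/2.
Against West this mix gives (3/4)·(-2) + (1/4)·(-4) = -5/2.
All of the smuggler's active replies (East, West) yield -5/2, and no column does worse for the inspector. The mix makes the smuggler indifferent and guarantees -5/2, so it is optimal.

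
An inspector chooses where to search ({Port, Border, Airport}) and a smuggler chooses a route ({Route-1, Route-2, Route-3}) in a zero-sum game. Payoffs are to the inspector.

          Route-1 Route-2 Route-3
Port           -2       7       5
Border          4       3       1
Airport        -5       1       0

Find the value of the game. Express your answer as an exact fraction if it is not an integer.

11/5

Row minima: Port → -2, Border → 1, Airport → -5; maximin = 1.
Column maxima: Route-1 → 4, Route-2 → 7, Route-3 → 5; minimax = 4.
1 ≠ 4, so there is no saddle point; optimal play is mixed.
Airport is strictly dominated by Port, so the inspector never plays it.
Route-2 is strictly dominated by Route-3 (it gives the inspector strictly more in every row), so the smuggler never plays it.
On the remaining 2×2 (Port, Border vs Route-1, Route-3):
Let the inspector play Port with probability p. Expected payoff against Route-1: (-2)p + 4(1−p) = −6p + 4; against Route-3: 5p + 1(1−p) = 4p + 1.
Setting these equal: −6p + 4 = 4p + 1 ⇒ −10p = -3 ⇒ p = 3/10, and the value is (-6)·(3/10) + 4 = 11/5.
For the smuggler: with q = P(Route-1), equating Port's and Border's payoffs gives −7q + 5 = 3q + 1 ⇒ q = 2/5.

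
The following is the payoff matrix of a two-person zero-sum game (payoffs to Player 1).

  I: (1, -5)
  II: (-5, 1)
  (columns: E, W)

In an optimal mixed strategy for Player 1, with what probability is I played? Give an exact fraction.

1/2

Row minima: I → -5, II → -5; maximin = -5.
Column maxima: E → 1, W → 1; minimax = 1.
-5 ≠ 1, so there is no saddle point; optimal play is mixed.
Let Player 1 play I with probability p. Expected payoff against E: 1p + (-5)(1−p) = 6p − 5; against W: (-5)p + 1(1−p) = −6p + 1.
Setting these equal: 6p − 5 = −6p + 1 ⇒ 12p = 6 ⇒ p = 1/2, and the value is (6)·(1/2) − 5 = -2.
For Player 2: with q = P(E), equating I's and II's payoffs gives 6q − 5 = −6q + 1 ⇒ q = 1/2.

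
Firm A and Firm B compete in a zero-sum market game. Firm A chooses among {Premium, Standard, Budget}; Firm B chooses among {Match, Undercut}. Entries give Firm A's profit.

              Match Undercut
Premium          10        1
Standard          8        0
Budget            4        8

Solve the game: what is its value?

Row minima: Premium → 1, Standard → 0, Budget → 4; maximin = 4.
Column maxima: Match → 10, Undercut → 8; minimax = 8.
4 ≠ 8, so there is no saddle point; optimal play is mixed.
Standard is strictly dominated by Premium, so Firm A never plays it.
On the remaining 2×2 (Premium, Budget vs Match, Undercut):
Let Firm A play Premium with probability p. Expected payoff against Match: 10p + 4(1−p) = 6p + 4; against Undercut: 1p + 8(1−p) = −7p + 8.
Setting these equal: 6p + 4 = −7p + 8 ⇒ 13p = 4 ⇒ p = 4/13, and the value is (6)·(4/13) + 4 = 76/13.
For Firm B: with q = P(Match), equating Premium's and Budget's payoffs gives 9q + 1 = −4q + 8 ⇒ q = 7/13.

76/13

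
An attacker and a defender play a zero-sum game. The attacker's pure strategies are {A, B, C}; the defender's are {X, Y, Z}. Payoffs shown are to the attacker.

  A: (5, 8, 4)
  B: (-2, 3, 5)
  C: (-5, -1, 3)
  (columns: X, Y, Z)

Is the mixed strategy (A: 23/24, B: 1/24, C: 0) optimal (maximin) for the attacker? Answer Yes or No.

Against X this mix gives (23/24)·5 + (1/24)·(-2) = 113/24.
Against Y this mix gives (23/24)·8 + (1/24)·3 = 187/24.
Against Z this mix gives (23/24)·4 + (1/24)·5 = 97/24.
The defender will play Z, holding the attacker to 97/24. Shifting weight toward the row that does better against Z would raise this floor (the equalizing mix achieves 33/8 against both Z and X), so the proposed strategy is not optimal.

No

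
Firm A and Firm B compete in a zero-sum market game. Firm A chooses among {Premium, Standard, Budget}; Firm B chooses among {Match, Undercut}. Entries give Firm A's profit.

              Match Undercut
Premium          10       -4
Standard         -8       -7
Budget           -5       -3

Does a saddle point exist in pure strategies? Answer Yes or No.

Row minima: Premium → -4, Standard → -8, Budget → -5; maximin = -4.
Column maxima: Match → 10, Undercut → -3; minimax = -3.
-4 ≠ -3, so no pure-strategy equilibrium exists.

No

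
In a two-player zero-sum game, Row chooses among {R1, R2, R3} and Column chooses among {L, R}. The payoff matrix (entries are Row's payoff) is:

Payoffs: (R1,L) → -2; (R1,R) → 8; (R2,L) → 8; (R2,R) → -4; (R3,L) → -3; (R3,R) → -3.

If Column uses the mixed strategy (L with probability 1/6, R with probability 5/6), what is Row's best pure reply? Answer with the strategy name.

Expected payoff of R1: (1/6)·(-2) + (5/6)·8 = 19/3.
Expected payoff of R2: (1/6)·8 + (5/6)·(-4) = -2.
Expected payoff of R3: (1/6)·(-3) + (5/6)·(-3) = -3.
The largest is 19/3, so Row's best response is R1.

R1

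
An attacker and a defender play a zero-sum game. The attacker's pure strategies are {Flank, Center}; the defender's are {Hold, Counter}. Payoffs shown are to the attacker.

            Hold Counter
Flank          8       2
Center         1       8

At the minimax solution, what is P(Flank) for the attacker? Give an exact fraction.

Row minima: Flank → 2, Center → 1; maximin = 2.
Column maxima: Hold → 8, Counter → 8; minimax = 8.
2 ≠ 8, so there is no saddle point; optimal play is mixed.
Let the attacker play Flank with probability p. Expected payoff against Hold: 8p + 1(1−p) = 7p + 1; against Counter: 2p + 8(1−p) = −6p + 8.
Setting these equal: 7p + 1 = −6p + 8 ⇒ 13p = 7 ⇒ p = 7/13, and the value is (7)·(7/13) + 1 = 62/13.
For the defender: with q = P(Hold), equating Flank's and Center's payoffs gives 6q + 2 = −7q + 8 ⇒ q = 6/13.

7/13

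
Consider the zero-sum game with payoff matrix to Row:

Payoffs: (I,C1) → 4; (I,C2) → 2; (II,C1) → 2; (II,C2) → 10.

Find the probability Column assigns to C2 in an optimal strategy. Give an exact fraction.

Row minima: I → 2, II → 2; maximin = 2.
Column maxima: C1 → 4, C2 → 10; minimax = 4.
2 ≠ 4, so there is no saddle point; optimal play is mixed.
Let Row play I with probability p. Expected payoff against C1: 4p + 2(1−p) = 2p + 2; against C2: 2p + 10(1−p) = −8p + 10.
Setting these equal: 2p + 2 = −8p + 10 ⇒ 10p = 8 ⇒ p = 4/5, and the value is (2)·(4/5) + 2 = 18/5.
For Column: with q = P(C1), equating I's and II's payoffs gives 2q + 2 = −8q + 10 ⇒ q = 4/5.

1/5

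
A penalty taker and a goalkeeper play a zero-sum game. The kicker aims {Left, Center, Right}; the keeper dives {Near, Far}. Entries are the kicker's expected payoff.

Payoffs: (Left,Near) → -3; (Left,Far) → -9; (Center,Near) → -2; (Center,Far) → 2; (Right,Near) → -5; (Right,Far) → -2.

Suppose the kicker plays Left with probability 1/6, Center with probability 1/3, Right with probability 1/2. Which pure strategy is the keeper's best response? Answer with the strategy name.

If the keeper plays Near, the kicker's expected payoff is (1/6)·(-3) + (1/3)·(-2) + (1/2)·(-5) = -11/3.
If the keeper plays Far, the kicker's expected payoff is (1/6)·(-9) + (1/3)·2 + (1/2)·(-2) = -11/6.
The keeper minimizes the kicker's payoff; the smallest is -11/3, so the best response is Near.

Near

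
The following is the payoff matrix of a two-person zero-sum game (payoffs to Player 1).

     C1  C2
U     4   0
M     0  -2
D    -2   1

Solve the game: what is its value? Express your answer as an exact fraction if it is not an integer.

4/7

Row minima: U → 0, M → -2, D → -2; maximin = 0.
Column maxima: C1 → 4, C2 → 1; minimax = 1.
0 ≠ 1, so there is no saddle point; optimal play is mixed.
M is strictly dominated by U, so Player 1 never plays it.
On the remaining 2×2 (U, D vs C1, C2):
Let Player 1 play U with probability p. Expected payoff against C1: 4p + (-2)(1−p) = 6p − 2; against C2: 0p + 1(1−p) = −p + 1.
Setting these equal: 6p − 2 = −p + 1 ⇒ 7p = 3 ⇒ p = 3/7, and the value is (6)·(3/7) − 2 = 4/7.
For Player 2: with q = P(C1), equating U's and D's payoffs gives 4q = −3q + 1 ⇒ q = 1/7.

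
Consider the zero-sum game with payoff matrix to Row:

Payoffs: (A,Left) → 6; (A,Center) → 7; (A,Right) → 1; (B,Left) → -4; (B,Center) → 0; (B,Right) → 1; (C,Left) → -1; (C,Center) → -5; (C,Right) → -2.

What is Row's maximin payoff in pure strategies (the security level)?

Row minima: A → 1, B → -4, C → -5.
The best of these is 1.

1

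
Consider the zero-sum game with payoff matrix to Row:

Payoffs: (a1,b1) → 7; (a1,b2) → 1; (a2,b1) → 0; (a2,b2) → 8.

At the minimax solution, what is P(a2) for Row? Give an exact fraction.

3/7

Row minima: a1 → 1, a2 → 0; maximin = 1.
Column maxima: b1 → 7, b2 → 8; minimax = 7.
1 ≠ 7, so there is no saddle point; optimal play is mixed.
Let Row play a1 with probability p. Expected payoff against b1: 7p + 0(1−p) = 7p; against b2: 1p + 8(1−p) = −7p + 8.
Setting these equal: 7p = −7p + 8 ⇒ 14p = 8 ⇒ p = 4/7, and the value is (7)·(4/7) = 4.
For Column: with q = P(b1), equating a1's and a2's payoffs gives 6q + 1 = −8q + 8 ⇒ q = 1/2.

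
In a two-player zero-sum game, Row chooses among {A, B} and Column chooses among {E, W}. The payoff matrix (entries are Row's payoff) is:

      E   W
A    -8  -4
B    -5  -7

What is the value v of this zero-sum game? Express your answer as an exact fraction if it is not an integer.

-6

Row minima: A → -8, B → -7; maximin = -7.
Column maxima: E → -5, W → -4; minimax = -5.
-7 ≠ -5, so there is no saddle point; optimal play is mixed.
Let Row play A with probability p. Expected payoff against E: (-8)p + (-5)(1−p) = −3p − 5; against W: (-4)p + (-7)(1−p) = 3p − 7.
Setting these equal: −3p − 5 = 3p − 7 ⇒ −6p = -2 ⇒ p = 1/3, and the value is (-3)·(1/3) − 5 = -6.
For Column: with q = P(E), equating A's and B's payoffs gives −4q − 4 = 2q − 7 ⇒ q = 1/2.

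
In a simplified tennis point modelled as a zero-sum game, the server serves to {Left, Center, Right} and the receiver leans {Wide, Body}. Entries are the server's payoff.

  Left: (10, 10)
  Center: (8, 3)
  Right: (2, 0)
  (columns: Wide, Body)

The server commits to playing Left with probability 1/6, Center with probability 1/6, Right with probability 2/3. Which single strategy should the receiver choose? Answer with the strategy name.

Body

If the receiver plays Wide, the server's expected payoff is (1/6)·10 + (1/6)·8 + (2/3)·2 = 13/3.
If the receiver plays Body, the server's expected payoff is (1/6)·10 + (1/6)·3 + (2/3)·0 = 13/6.
The receiver minimizes the server's payoff; the smallest is 13/6, so the best response is Body.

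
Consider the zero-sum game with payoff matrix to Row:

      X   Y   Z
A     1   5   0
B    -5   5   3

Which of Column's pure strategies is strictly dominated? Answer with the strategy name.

X holds Row's payoff strictly below Y in every row: 1 < 5, -5 < 5.
So Y is strictly dominated for Column.

Y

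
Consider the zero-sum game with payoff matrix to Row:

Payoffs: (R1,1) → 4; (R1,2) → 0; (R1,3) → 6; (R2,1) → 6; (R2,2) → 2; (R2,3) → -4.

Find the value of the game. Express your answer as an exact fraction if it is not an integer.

Row minima: R1 → 0, R2 → -4; maximin = 0.
Column maxima: 1 → 6, 2 → 2, 3 → 6; minimax = 2.
0 ≠ 2, so there is no saddle point; optimal play is mixed.
1 is strictly dominated by 2 (it gives Row strictly more in every row), so Column never plays it.
On the remaining 2×2 (R1, R2 vs 2, 3):
Let Row play R1 with probability p. Expected payoff against 2: 0p + 2(1−p) = −2p + 2; against 3: 6p + (-4)(1−p) = 10p − 4.
Setting these equal: −2p + 2 = 10p − 4 ⇒ −12p = -6 ⇒ p = 1/2, and the value is (-2)·(1/2) + 2 = 1.
For Column: with q = P(2), equating R1's and R2's payoffs gives −6q + 6 = 6q − 4 ⇒ q = 5/6.

1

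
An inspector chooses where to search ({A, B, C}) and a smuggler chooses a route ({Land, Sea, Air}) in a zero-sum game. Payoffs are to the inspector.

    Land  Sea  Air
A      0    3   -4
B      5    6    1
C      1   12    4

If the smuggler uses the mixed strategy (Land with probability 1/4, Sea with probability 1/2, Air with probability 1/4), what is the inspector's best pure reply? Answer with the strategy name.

Expected payoff of A: (1/4)·0 + (1/2)·3 + (1/4)·(-4) = 1/2.
Expected payoff of B: (1/4)·5 + (1/2)·6 + (1/4)·1 = 9/2.
Expected payoff of C: (1/4)·1 + (1/2)·12 + (1/4)·4 = 29/4.
The largest is 29/4, so the inspector's best response is C.

C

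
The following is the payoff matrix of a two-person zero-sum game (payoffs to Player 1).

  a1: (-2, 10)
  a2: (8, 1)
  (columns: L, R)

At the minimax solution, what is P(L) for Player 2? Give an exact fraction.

Row minima: a1 → -2, a2 → 1; maximin = 1.
Column maxima: L → 8, R → 10; minimax = 8.
1 ≠ 8, so there is no saddle point; optimal play is mixed.
Let Player 1 play a1 with probability p. Expected payoff against L: (-2)p + 8(1−p) = −10p + 8; against R: 10p + 1(1−p) = 9p + 1.
Setting these equal: −10p + 8 = 9p + 1 ⇒ −19p = -7 ⇒ p = 7/19, and the value is (-10)·(7/19) + 8 = 82/19.
For Player 2: with q = P(L), equating a1's and a2's payoffs gives −12q + 10 = 7q + 1 ⇒ q = 9/19.

9/19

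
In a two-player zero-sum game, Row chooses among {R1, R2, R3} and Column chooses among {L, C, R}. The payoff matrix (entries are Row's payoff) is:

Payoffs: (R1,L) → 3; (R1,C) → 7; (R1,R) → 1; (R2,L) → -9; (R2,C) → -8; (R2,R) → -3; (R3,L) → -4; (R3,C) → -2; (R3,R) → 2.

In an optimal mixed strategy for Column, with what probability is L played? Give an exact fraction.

1/8

Row minima: R1 → 1, R2 → -9, R3 → -4; maximin = 1.
Column maxima: L → 3, C → 7, R → 2; minimax = 2.
1 ≠ 2, so there is no saddle point; optimal play is mixed.
R2 is strictly dominated by R1, so Row never plays it.
C is strictly dominated by L (it gives Row strictly more in every row), so Column never plays it.
On the remaining 2×2 (R1, R3 vs L, R):
Let Row play R1 with probability p. Expected payoff against L: 3p + (-4)(1−p) = 7p − 4; against R: 1p + 2(1−p) = −p + 2.
Setting these equal: 7p − 4 = −p + 2 ⇒ 8p = 6 ⇒ p = 3/4, and the value is (7)·(3/4) − 4 = 5/4.
For Column: with q = P(L), equating R1's and R3's payoffs gives 2q + 1 = −6q + 2 ⇒ q = 1/8.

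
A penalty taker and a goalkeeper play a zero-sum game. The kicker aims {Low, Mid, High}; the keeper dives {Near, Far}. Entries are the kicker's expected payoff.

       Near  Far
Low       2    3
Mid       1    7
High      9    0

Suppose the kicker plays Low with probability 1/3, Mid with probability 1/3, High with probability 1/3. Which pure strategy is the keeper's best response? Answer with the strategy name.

If the keeper plays Near, the kicker's expected payoff is (1/3)·2 + (1/3)·1 + (1/3)·9 = 4.
If the keeper plays Far, the kicker's expected payoff is (1/3)·3 + (1/3)·7 + (1/3)·0 = 10/3.
The keeper minimizes the kicker's payoff; the smallest is 10/3, so the best response is Far.

Far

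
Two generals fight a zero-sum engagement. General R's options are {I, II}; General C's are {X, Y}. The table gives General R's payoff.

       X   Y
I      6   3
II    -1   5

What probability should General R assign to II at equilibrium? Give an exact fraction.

Row minima: I → 3, II → -1; maximin = 3.
Column maxima: X → 6, Y → 5; minimax = 5.
3 ≠ 5, so there is no saddle point; optimal play is mixed.
Let General R play I with probability p. Expected payoff against X: 6p + (-1)(1−p) = 7p − 1; against Y: 3p + 5(1−p) = −2p + 5.
Setting these equal: 7p − 1 = −2p + 5 ⇒ 9p = 6 ⇒ p = 2/3, and the value is (7)·(2/3) − 1 = 11/3.
For General C: with q = P(X), equating I's and II's payoffs gives 3q + 3 = −6q + 5 ⇒ q = 2/9.

1/3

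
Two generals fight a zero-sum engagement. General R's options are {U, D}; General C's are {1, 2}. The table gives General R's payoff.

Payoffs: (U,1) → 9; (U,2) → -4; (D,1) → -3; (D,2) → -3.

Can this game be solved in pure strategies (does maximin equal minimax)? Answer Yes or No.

Yes

Row minima: U → -4, D → -3; maximin = -3.
Column maxima: 1 → 9, 2 → -3; minimax = -3.
maximin = minimax = -3, so a saddle point exists.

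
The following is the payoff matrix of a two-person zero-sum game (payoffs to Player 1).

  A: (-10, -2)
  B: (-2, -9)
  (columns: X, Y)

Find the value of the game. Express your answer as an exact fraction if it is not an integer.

Row minima: A → -10, B → -9; maximin = -9.
Column maxima: X → -2, Y → -2; minimax = -2.
-9 ≠ -2, so there is no saddle point; optimal play is mixed.
Let Player 1 play A with probability p. Expected payoff against X: (-10)p + (-2)(1−p) = −8p − 2; against Y: (-2)p + (-9)(1−p) = 7p − 9.
Setting these equal: −8p − 2 = 7p − 9 ⇒ −15p = -7 ⇒ p = 7/15, and the value is (-8)·(7/15) − 2 = -86/15.
For Player 2: with q = P(X), equating A's and B's payoffs gives −8q − 2 = 7q − 9 ⇒ q = 7/15.

-86/15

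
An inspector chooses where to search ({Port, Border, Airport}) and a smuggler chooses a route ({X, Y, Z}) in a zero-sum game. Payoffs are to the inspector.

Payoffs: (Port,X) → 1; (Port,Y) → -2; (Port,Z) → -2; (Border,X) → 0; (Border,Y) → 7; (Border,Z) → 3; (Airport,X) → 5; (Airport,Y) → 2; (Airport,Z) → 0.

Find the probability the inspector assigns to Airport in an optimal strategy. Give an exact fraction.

Row minima: Port → -2, Border → 0, Airport → 0; maximin = 0.
Column maxima: X → 5, Y → 7, Z → 3; minimax = 3.
0 ≠ 3, so there is no saddle point; optimal play is mixed.
Port is strictly dominated by Airport, so the inspector never plays it.
With Port eliminated, Y is strictly dominated by Z (it gives the inspector strictly more in every remaining row), so the smuggler never plays it.
On the remaining 2×2 (Border, Airport vs X, Z):
Let the inspector play Border with probability p. Expected payoff against X: 0p + 5(1−p) = −5p + 5; against Z: 3p + 0(1−p) = 3p.
Setting these equal: −5p + 5 = 3p ⇒ −8p = -5 ⇒ p = 5/8, and the value is (-5)·(5/8) + 5 = 15/8.
For the smuggler: with q = P(X), equating Border's and Airport's payoffs gives −3q + 3 = 5q ⇒ q = 3/8.

3/8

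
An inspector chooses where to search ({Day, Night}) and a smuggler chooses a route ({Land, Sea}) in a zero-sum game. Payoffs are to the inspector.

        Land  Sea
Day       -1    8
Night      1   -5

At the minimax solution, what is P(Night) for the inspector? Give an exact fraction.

Row minima: Day → -1, Night → -5; maximin = -1.
Column maxima: Land → 1, Sea → 8; minimax = 1.
-1 ≠ 1, so there is no saddle point; optimal play is mixed.
Let the inspector play Day with probability p. Expected payoff against Land: (-1)p + 1(1−p) = −2p + 1; against Sea: 8p + (-5)(1−p) = 13p − 5.
Setting these equal: −2p + 1 = 13p − 5 ⇒ −15p = -6 ⇒ p = 2/5, and the value is (-2)·(2/5) + 1 = 1/5.
For the smuggler: with q = P(Land), equating Day's and Night's payoffs gives −9q + 8 = 6q − 5 ⇒ q = 13/15.

3/5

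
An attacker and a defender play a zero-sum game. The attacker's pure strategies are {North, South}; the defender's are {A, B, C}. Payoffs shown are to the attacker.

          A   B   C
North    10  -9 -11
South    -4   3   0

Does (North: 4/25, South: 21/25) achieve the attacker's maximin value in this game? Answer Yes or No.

Against A this mix gives (4/25)·10 + (21/25)·(-4) = -44/25.
Against B this mix gives (4/25)·(-9) + (21/25)·3 = 27/25.
Against C this mix gives (4/25)·(-11) + (21/25)·0 = -44/25.
All of the defender's active replies (A, C) yield -44/25, and no column does worse for the attacker. The mix makes the defender indifferent and guarantees -44/25, so it is optimal.

Yes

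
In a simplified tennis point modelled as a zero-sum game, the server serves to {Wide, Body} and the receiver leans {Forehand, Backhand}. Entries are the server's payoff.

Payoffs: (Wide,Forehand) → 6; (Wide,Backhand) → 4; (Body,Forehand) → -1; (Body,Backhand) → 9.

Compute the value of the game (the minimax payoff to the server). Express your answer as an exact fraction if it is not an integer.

29/6

Row minima: Wide → 4, Body → -1; maximin = 4.
Column maxima: Forehand → 6, Backhand → 9; minimax = 6.
4 ≠ 6, so there is no saddle point; optimal play is mixed.
Let the server play Wide with probability p. Expected payoff against Forehand: 6p + (-1)(1−p) = 7p − 1; against Backhand: 4p + 9(1−p) = −5p + 9.
Setting these equal: 7p − 1 = −5p + 9 ⇒ 12p = 10 ⇒ p = 5/6, and the value is (7)·(5/6) − 1 = 29/6.
For the receiver: with q = P(Forehand), equating Wide's and Body's payoffs gives 2q + 4 = −10q + 9 ⇒ q = 5/12.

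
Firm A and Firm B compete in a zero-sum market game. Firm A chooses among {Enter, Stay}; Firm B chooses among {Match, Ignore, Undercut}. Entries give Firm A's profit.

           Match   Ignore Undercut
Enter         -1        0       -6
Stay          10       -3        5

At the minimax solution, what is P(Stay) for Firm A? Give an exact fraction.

3/7

Row minima: Enter → -6, Stay → -3; maximin = -3.
Column maxima: Match → 10, Ignore → 0, Undercut → 5; minimax = 0.
-3 ≠ 0, so there is no saddle point; optimal play is mixed.
Match is strictly dominated by Undercut (it gives Firm A strictly more in every row), so Firm B never plays it.
On the remaining 2×2 (Enter, Stay vs Ignore, Undercut):
Let Firm A play Enter with probability p. Expected payoff against Ignore: 0p + (-3)(1−p) = 3p − 3; against Undercut: (-6)p + 5(1−p) = −11p + 5.
Setting these equal: 3p − 3 = −11p + 5 ⇒ 14p = 8 ⇒ p = 4/7, and the value is (3)·(4/7) − 3 = -9/7.
For Firm B: with q = P(Ignore), equating Enter's and Stay's payoffs gives 6q − 6 = −8q + 5 ⇒ q = 11/14.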